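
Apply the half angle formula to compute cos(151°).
cos(151°) = -√((1 + cos 302°)/2) = -0.8746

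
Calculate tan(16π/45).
tan(16π/45) = 2.05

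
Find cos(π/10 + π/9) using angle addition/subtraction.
cos(π/10 + π/9) = cos π/10 cos π/9 - sin π/10 sin π/9 = 0.788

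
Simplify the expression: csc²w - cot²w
csc²w - cot²w = 1 (using Pythagorean identity)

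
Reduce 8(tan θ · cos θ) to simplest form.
8(tan θ · cos θ) = 8(sin θ) (using Quotient identity)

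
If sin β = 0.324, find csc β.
csc β = 1/sin β = 3.086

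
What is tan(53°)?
tan(53°) = 1.327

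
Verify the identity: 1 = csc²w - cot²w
RHS = 1/sin²w - cos²w/sin²w = (1 - cos²w)/sin²w = sin²w/sin²w = 1 = LHS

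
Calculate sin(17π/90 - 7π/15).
sin(17π/90 - 7π/15) = sin 17π/90 cos 7π/15 - cos 17π/90 sin 7π/15 = -0.766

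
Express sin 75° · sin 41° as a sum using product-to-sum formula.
sin 75° sin 41° = (1/2)[cos(75°-41°) - cos(75°+41°)]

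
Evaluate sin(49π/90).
sin(49π/90) = 0.9903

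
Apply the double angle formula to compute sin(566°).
sin(566°) = 2 sin 283° cos 283° = -0.4384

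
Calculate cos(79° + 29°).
cos(79° + 29°) = cos 79° cos 29° - sin 79° sin 29° = -0.309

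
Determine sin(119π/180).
sin(119π/180) = 0.8746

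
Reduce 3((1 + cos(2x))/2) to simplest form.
3((1 + cos(2x))/2) = 3(cos²x) (using Power reduction)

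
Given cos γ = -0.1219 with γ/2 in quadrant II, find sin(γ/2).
sin(γ/2) = ±√((1 - cos γ)/2); positive since γ/2 ∈ QII, so sin(γ/2) = 0.749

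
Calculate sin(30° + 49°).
sin(30° + 49°) = sin 30° cos 49° + cos 30° sin 49° = 0.9816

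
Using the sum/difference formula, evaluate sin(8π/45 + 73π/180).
sin(8π/45 + 73π/180) = sin 8π/45 cos 73π/180 + cos 8π/45 sin 73π/180 = (√6+√2)/4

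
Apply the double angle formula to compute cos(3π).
cos(3π) = cos²3π/2 - sin²3π/2 = -1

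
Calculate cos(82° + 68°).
cos(82° + 68°) = cos 82° cos 68° - sin 82° sin 68° = -√3/2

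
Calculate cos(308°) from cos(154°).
cos(308°) = 2cos²154° - 1 = 0.6157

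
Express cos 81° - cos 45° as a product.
cos 81° - cos 45° = -2 sin(63°) sin(18°)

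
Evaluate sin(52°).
sin(52°) = 0.788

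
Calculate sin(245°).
sin(245°) = -0.9063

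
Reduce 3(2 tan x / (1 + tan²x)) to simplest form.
3(2 tan x / (1 + tan²x)) = 3(sin(2x)) (using Double angle)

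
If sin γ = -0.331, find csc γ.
csc γ = 1/sin γ = -3.021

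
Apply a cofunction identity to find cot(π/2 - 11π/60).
cot(π/2 - 11π/60) = tan(11π/60) = 0.6494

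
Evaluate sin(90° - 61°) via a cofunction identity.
sin(90° - 61°) = cos(61°) = 0.4848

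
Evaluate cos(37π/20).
cos(37π/20) = 0.891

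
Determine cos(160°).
cos(160°) = -0.9397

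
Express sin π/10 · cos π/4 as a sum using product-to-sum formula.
sin π/10 cos π/4 = (1/2)[sin(π/10+π/4) + sin(π/10-π/4)]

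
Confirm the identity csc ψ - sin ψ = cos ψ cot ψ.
LHS = 1/sin ψ - sin ψ = (1 - sin²ψ)/sin ψ = cos²ψ/sin ψ = cos ψ · (cos ψ/sin ψ) = cos ψ cot ψ = RHS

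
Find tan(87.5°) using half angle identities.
tan(87.5°) = sin 175° / (1 + cos 175°) = 22.9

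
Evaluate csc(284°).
csc(284°) = -1.031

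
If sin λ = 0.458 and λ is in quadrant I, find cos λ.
cos λ = 0.889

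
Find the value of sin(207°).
sin(207°) = -0.454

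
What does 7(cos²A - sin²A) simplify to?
7(cos²A - sin²A) = 7(cos(2A)) (using Double angle)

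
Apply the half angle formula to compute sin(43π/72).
sin(43π/72) = √((1 - cos 43π/36)/2) = 0.9537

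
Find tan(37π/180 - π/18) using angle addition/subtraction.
tan(37π/180 - π/18) = (tan 37π/180 - tan π/18)/(1 + tan 37π/180 tan π/18) = 0.5095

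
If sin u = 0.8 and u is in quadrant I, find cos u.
cos u = 0.6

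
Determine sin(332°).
sin(332°) = -0.4695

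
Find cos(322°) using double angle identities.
cos(322°) = cos²161° - sin²161° = 0.788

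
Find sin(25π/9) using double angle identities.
sin(25π/9) = 2 sin 25π/18 cos 25π/18 = 0.6428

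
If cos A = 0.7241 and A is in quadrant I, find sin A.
sin A = 0.6897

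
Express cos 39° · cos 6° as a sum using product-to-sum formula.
cos 39° cos 6° = (1/2)[cos(39°-6°) + cos(39°+6°)]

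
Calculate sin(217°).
sin(217°) = -0.6018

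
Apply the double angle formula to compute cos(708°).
cos(708°) = cos²354° - sin²354° = 0.9781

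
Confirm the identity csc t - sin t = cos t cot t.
LHS = 1/sin t - sin t = (1 - sin²t)/sin t = cos²t/sin t = cos t · (cos t/sin t) = cos t cot t = RHS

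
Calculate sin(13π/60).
sin(13π/60) = 0.6293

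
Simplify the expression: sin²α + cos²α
sin²α + cos²α = 1 (using Pythagorean identity)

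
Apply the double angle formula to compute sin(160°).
sin(160°) = 2 sin 80° cos 80° = 0.342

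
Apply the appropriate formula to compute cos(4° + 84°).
cos(4° + 84°) = cos 4° cos 84° - sin 4° sin 84° = 0.0349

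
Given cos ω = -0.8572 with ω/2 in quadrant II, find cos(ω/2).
cos(ω/2) = ±√((1 + cos ω)/2); negative since ω/2 ∈ QII, so cos(ω/2) = -0.2672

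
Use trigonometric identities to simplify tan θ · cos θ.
tan θ · cos θ = sin θ (using Quotient identity)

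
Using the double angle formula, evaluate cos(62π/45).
cos(62π/45) = cos²31π/45 - sin²31π/45 = -0.3746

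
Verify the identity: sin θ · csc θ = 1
LHS = sin θ · (1/sin θ) = 1 = RHS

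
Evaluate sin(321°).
sin(321°) = -0.6293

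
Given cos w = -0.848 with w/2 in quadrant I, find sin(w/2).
sin(w/2) = ±√((1 - cos w)/2); positive since w/2 ∈ QI, so sin(w/2) = 0.9612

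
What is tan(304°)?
tan(304°) = -1.483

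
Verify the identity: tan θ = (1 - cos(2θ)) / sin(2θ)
RHS = 2sin²θ / (2 sin θ cos θ) = sin θ/cos θ = tan θ = LHS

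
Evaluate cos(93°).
cos(93°) = -0.05234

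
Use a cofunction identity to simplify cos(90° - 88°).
cos(90° - 88°) = sin(88°)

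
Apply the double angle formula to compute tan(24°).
tan(24°) = 2 tan 12° / (1 - tan²12°) = 0.4452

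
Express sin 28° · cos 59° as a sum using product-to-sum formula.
sin 28° cos 59° = (1/2)[sin(28°+59°) + sin(28°-59°)]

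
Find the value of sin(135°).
sin(135°) = √2/2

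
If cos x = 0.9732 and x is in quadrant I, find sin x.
sin x = 0.23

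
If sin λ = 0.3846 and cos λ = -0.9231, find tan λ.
tan λ = sin λ / cos λ = -0.4166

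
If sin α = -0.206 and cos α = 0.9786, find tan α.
tan α = sin α / cos α = -0.2105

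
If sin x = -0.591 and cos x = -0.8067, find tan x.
tan x = sin x / cos x = 0.7326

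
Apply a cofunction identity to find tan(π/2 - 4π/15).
tan(π/2 - 4π/15) = cot(4π/15) = 0.9004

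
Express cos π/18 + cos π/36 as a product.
cos π/18 + cos π/36 = 2 cos(π/24) cos(π/72)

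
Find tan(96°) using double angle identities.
tan(96°) = 2 tan 48° / (1 - tan²48°) = -9.514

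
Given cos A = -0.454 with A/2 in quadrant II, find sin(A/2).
sin(A/2) = ±√((1 - cos A)/2); positive since A/2 ∈ QII, so sin(A/2) = 0.8526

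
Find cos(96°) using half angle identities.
cos(96°) = -√((1 + cos 192°)/2) = -0.1045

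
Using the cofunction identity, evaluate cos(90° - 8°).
cos(90° - 8°) = sin(8°) = 0.1392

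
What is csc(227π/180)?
csc(227π/180) = -1.367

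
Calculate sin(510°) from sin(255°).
sin(510°) = 2 sin 255° cos 255° = 1/2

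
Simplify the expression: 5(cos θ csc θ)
5(cos θ csc θ) = 5(cot θ) (using Reciprocal + quotient)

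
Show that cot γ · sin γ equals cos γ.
LHS = (cos γ/sin γ) · sin γ = cos γ = RHS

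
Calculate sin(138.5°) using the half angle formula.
sin(138.5°) = √((1 - cos 277°)/2) = 0.6626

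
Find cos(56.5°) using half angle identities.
cos(56.5°) = √((1 + cos 113°)/2) = 0.5519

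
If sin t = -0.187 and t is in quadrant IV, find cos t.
cos t = 0.9824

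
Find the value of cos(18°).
cos(18°) = 0.9511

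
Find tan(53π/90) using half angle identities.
tan(53π/90) = sin 53π/45 / (1 + cos 53π/45) = -3.487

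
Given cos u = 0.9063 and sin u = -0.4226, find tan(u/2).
tan(u/2) = sin u / (1 + cos u) = -0.2217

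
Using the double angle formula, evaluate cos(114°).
cos(114°) = cos²57° - sin²57° = -0.4067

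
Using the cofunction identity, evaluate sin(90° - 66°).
sin(90° - 66°) = cos(66°) = 0.4067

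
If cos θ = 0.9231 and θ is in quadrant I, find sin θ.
sin θ = 0.3846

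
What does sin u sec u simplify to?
sin u sec u = tan u (using Reciprocal + quotient)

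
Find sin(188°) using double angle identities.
sin(188°) = 2 sin 94° cos 94° = -0.1392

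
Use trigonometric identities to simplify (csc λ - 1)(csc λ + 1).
(csc λ - 1)(csc λ + 1) = cot²λ (using Diff. of squares)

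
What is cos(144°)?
cos(144°) = -0.809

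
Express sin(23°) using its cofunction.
sin(23°) = cos(90° - 23°) = cos(67°)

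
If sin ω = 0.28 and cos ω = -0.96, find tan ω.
tan ω = sin ω / cos ω = -0.2917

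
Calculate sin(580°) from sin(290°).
sin(580°) = 2 sin 290° cos 290° = -0.6428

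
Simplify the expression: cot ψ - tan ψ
cot ψ - tan ψ = 2 cot(2ψ) (using Double angle)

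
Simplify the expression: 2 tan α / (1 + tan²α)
2 tan α / (1 + tan²α) = sin(2α) (using Double angle)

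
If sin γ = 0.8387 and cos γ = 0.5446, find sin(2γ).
sin(2γ) = 2 sin γ cos γ = 0.9135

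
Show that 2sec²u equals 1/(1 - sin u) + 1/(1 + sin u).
RHS = [(1 + sin u) + (1 - sin u)] / [(1 - sin u)(1 + sin u)] = 2/(1 - sin²u) = 2/cos²u = 2sec²u = LHS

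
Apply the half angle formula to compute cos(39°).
cos(39°) = √((1 + cos 78°)/2) = 0.7771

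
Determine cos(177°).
cos(177°) = -0.9986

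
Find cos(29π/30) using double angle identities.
cos(29π/30) = cos²29π/60 - sin²29π/60 = -0.9945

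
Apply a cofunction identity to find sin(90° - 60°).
sin(90° - 60°) = cos(60°) = 1/2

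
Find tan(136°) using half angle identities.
tan(136°) = sin 272° / (1 + cos 272°) = -0.9657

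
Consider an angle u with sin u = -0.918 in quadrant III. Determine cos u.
cos u = ±√(1 - sin²u) = -0.3966 (negative in QIII)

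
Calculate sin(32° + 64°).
sin(32° + 64°) = sin 32° cos 64° + cos 32° sin 64° = 0.9945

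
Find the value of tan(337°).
tan(337°) = -0.4245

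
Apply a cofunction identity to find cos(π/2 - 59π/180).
cos(π/2 - 59π/180) = sin(59π/180) = 0.8572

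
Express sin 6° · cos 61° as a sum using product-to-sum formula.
sin 6° cos 61° = (1/2)[sin(6°+61°) + sin(6°-61°)]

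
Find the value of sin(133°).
sin(133°) = 0.7314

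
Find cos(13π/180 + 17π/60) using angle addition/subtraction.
cos(13π/180 + 17π/60) = cos 13π/180 cos 17π/60 - sin 13π/180 sin 17π/60 = 0.4384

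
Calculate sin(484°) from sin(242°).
sin(484°) = 2 sin 242° cos 242° = 0.829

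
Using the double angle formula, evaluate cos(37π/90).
cos(37π/90) = cos²37π/180 - sin²37π/180 = 0.2756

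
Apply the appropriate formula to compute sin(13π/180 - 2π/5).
sin(13π/180 - 2π/5) = sin 13π/180 cos 2π/5 - cos 13π/180 sin 2π/5 = -0.8572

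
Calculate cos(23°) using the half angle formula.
cos(23°) = √((1 + cos 46°)/2) = 0.9205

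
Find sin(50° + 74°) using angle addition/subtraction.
sin(50° + 74°) = sin 50° cos 74° + cos 50° sin 74° = 0.829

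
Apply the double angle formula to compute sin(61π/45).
sin(61π/45) = 2 sin 61π/90 cos 61π/90 = -0.8988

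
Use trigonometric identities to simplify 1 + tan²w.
1 + tan²w = sec²w (using Pythagorean identity)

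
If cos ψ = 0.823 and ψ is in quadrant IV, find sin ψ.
sin ψ = -0.568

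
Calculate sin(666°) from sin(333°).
sin(666°) = 2 sin 333° cos 333° = -0.809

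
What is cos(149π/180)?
cos(149π/180) = -0.8572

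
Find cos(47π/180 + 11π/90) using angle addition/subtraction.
cos(47π/180 + 11π/90) = cos 47π/180 cos 11π/90 - sin 47π/180 sin 11π/90 = 0.3584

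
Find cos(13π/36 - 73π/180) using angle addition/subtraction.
cos(13π/36 - 73π/180) = cos 13π/36 cos 73π/180 + sin 13π/36 sin 73π/180 = 0.9903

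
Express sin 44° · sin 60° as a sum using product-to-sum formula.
sin 44° sin 60° = (1/2)[cos(44°-60°) - cos(44°+60°)]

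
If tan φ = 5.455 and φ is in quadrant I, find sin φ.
sin φ = 0.9836 (using tan²φ + 1 = sec²φ)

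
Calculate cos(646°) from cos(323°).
cos(646°) = cos²323° - sin²323° = 0.2756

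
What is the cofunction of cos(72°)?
cos(72°) = sin(90° - 72°) = sin(18°)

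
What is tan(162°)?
tan(162°) = -0.3249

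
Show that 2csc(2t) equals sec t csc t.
LHS = 2/sin(2t) = 2/(2 sin t cos t) = 1/(sin t cos t) = (1/cos t)(1/sin t) = sec t csc t = RHS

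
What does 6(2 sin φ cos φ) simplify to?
6(2 sin φ cos φ) = 6(sin(2φ)) (using Double angle)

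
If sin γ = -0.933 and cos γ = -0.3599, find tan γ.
tan γ = sin γ / cos γ = 2.592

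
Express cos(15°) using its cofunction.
cos(15°) = sin(90° - 15°) = sin(75°)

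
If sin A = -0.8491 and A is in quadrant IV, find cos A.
cos A = 0.5282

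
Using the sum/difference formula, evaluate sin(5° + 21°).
sin(5° + 21°) = sin 5° cos 21° + cos 5° sin 21° = 0.4384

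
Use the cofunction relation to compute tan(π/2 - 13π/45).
tan(π/2 - 13π/45) = cot(13π/45) = 0.7813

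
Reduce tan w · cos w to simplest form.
tan w · cos w = sin w (using Quotient identity)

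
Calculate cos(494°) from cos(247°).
cos(494°) = cos²247° - sin²247° = -0.6947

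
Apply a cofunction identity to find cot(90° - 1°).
cot(90° - 1°) = tan(1°) = 0.01746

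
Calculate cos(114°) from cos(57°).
cos(114°) = cos²57° - sin²57° = -0.4067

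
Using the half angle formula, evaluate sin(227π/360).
sin(227π/360) = √((1 - cos 227π/180)/2) = 0.9171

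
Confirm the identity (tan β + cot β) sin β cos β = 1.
LHS = (sin β/cos β + cos β/sin β) sin β cos β = ((sin²β + cos²β)/(sin β cos β)) · sin β cos β = sin²β + cos²β = 1 = RHS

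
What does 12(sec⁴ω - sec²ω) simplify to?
12(sec⁴ω - sec²ω) = 12(tan⁴ω + tan²ω) (using Pythagorean)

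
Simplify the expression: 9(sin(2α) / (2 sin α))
9(sin(2α) / (2 sin α)) = 9(cos α) (using Double angle)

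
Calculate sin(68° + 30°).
sin(68° + 30°) = sin 68° cos 30° + cos 68° sin 30° = 0.9903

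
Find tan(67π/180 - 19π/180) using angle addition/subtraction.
tan(67π/180 - 19π/180) = (tan 67π/180 - tan 19π/180)/(1 + tan 67π/180 tan 19π/180) = 1.111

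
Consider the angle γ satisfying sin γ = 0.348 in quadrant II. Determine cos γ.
cos γ = ±√(1 - sin²γ) = -0.9375 (negative in QII)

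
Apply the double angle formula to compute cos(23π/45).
cos(23π/45) = cos²23π/90 - sin²23π/90 = -0.0349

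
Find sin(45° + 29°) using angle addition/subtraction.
sin(45° + 29°) = sin 45° cos 29° + cos 45° sin 29° = 0.9613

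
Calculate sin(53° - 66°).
sin(53° - 66°) = sin 53° cos 66° - cos 53° sin 66° = -0.225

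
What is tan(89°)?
tan(89°) = 57.29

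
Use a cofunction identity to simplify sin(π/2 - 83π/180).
sin(π/2 - 83π/180) = cos(83π/180)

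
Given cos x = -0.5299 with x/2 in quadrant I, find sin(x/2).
sin(x/2) = ±√((1 - cos x)/2); positive since x/2 ∈ QI, so sin(x/2) = 0.8746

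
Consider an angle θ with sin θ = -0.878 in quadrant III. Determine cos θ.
cos θ = ±√(1 - sin²θ) = -0.4787 (negative in QIII)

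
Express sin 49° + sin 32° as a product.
sin 49° + sin 32° = 2 sin(40.5°) cos(8.5°)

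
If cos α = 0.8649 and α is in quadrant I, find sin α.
sin α = 0.5019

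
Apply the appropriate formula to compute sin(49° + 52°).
sin(49° + 52°) = sin 49° cos 52° + cos 49° sin 52° = 0.9816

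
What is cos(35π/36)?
cos(35π/36) = -0.9962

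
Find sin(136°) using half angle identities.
sin(136°) = √((1 - cos 272°)/2) = 0.6947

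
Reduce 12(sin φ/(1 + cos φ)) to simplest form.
12(sin φ/(1 + cos φ)) = 12(tan(φ/2)) (using Half angle)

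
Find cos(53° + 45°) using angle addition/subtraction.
cos(53° + 45°) = cos 53° cos 45° - sin 53° sin 45° = -0.1392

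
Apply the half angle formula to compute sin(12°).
sin(12°) = √((1 - cos 24°)/2) = 0.2079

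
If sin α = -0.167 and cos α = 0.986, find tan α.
tan α = sin α / cos α = -0.1694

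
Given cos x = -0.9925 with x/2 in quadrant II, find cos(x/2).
cos(x/2) = ±√((1 + cos x)/2); negative since x/2 ∈ QII, so cos(x/2) = -0.06124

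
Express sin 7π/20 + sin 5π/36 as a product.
sin 7π/20 + sin 5π/36 = 2 sin(11π/45) cos(19π/180)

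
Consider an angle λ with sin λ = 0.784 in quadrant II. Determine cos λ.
cos λ = ±√(1 - sin²λ) = -0.6208 (negative in QII)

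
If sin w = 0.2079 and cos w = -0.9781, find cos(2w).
cos(2w) = cos²w - sin²w = 0.9135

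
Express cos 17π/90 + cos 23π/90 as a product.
cos 17π/90 + cos 23π/90 = 2 cos(2π/9) cos(-π/30)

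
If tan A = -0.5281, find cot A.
cot A = 1/tan A = -1.894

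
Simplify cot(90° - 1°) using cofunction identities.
cot(90° - 1°) = tan(1°)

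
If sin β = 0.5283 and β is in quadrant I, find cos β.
cos β = 0.8491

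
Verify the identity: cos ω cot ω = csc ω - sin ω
RHS = 1/sin ω - sin ω = (1 - sin²ω)/sin ω = cos²ω/sin ω = cos ω · (cos ω/sin ω) = cos ω cot ω = LHS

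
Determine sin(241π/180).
sin(241π/180) = -0.8746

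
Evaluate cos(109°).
cos(109°) = -0.3256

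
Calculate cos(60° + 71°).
cos(60° + 71°) = cos 60° cos 71° - sin 60° sin 71° = -0.6561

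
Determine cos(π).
cos(π) = -1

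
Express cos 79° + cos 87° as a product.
cos 79° + cos 87° = 2 cos(83°) cos(-4°)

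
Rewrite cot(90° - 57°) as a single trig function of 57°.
cot(90° - 57°) = tan(57°)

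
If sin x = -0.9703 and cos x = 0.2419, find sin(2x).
sin(2x) = 2 sin x cos x = -0.4694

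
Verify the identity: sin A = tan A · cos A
RHS = (sin A/cos A) · cos A = sin A = LHS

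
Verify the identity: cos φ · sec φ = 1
LHS = cos φ · (1/cos φ) = 1 = RHS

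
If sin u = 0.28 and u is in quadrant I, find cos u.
cos u = 0.96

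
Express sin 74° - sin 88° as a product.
sin 74° - sin 88° = 2 cos(81°) sin(-7°)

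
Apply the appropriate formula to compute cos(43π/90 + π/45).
cos(43π/90 + π/45) = cos 43π/90 cos π/45 - sin 43π/90 sin π/45 = 0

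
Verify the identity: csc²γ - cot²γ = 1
LHS = 1/sin²γ - cos²γ/sin²γ = (1 - cos²γ)/sin²γ = sin²γ/sin²γ = 1 = RHS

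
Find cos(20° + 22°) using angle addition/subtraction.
cos(20° + 22°) = cos 20° cos 22° - sin 20° sin 22° = 0.7431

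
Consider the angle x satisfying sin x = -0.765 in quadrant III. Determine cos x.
cos x = ±√(1 - sin²x) = -0.644 (negative in QIII)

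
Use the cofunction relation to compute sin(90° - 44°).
sin(90° - 44°) = cos(44°) = 0.7193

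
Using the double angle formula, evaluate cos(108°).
cos(108°) = cos²54° - sin²54° = -0.309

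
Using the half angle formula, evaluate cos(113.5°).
cos(113.5°) = -√((1 + cos 227°)/2) = -0.3987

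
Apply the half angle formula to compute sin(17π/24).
sin(17π/24) = √((1 - cos 17π/12)/2) = 0.7934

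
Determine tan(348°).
tan(348°) = -0.2126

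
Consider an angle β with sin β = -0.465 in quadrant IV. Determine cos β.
cos β = √(1 - sin²β) = 0.8853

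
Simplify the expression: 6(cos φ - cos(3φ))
6(cos φ - cos(3φ)) = 6(2 sin(2φ) sin φ) (using Sum-to-product)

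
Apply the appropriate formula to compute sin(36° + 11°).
sin(36° + 11°) = sin 36° cos 11° + cos 36° sin 11° = 0.7314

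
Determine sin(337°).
sin(337°) = -0.3907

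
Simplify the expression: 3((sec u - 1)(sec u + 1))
3((sec u - 1)(sec u + 1)) = 3(tan²u) (using Diff. of squares)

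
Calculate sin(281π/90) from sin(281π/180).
sin(281π/90) = 2 sin 281π/180 cos 281π/180 = -0.3746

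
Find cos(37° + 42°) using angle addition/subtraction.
cos(37° + 42°) = cos 37° cos 42° - sin 37° sin 42° = 0.1908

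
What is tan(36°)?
tan(36°) = 0.7265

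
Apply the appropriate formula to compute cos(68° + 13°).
cos(68° + 13°) = cos 68° cos 13° - sin 68° sin 13° = 0.1564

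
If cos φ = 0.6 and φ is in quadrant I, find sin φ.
sin φ = 0.8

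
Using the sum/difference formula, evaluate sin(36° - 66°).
sin(36° - 66°) = sin 36° cos 66° - cos 36° sin 66° = -1/2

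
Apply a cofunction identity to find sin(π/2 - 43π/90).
sin(π/2 - 43π/90) = cos(43π/90) = 0.06976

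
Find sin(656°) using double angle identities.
sin(656°) = 2 sin 328° cos 328° = -0.8988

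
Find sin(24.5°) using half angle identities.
sin(24.5°) = √((1 - cos 49°)/2) = 0.4147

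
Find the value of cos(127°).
cos(127°) = -0.6018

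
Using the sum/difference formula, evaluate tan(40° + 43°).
tan(40° + 43°) = (tan 40° + tan 43°)/(1 - tan 40° tan 43°) = 8.144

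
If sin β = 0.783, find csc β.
csc β = 1/sin β = 1.277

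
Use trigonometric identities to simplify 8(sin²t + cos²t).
8(sin²t + cos²t) = 8 (using Pythagorean identity)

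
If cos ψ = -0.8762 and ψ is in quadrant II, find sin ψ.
sin ψ = 0.4819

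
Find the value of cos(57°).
cos(57°) = 0.5446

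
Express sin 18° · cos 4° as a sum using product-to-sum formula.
sin 18° cos 4° = (1/2)[sin(18°+4°) + sin(18°-4°)]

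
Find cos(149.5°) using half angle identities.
cos(149.5°) = -√((1 + cos 299°)/2) = -0.8616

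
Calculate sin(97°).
sin(97°) = 0.9925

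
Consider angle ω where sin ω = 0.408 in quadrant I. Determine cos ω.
cos ω = √(1 - sin²ω) = 0.913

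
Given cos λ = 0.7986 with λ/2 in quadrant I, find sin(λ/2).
sin(λ/2) = ±√((1 - cos λ)/2); positive since λ/2 ∈ QI, so sin(λ/2) = 0.3173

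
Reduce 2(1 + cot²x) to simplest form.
2(1 + cot²x) = 2(csc²x) (using Pythagorean identity)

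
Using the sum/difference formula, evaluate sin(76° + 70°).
sin(76° + 70°) = sin 76° cos 70° + cos 76° sin 70° = 0.5592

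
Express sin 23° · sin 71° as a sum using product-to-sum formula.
sin 23° sin 71° = (1/2)[cos(23°-71°) - cos(23°+71°)]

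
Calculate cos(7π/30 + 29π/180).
cos(7π/30 + 29π/180) = cos 7π/30 cos 29π/180 - sin 7π/30 sin 29π/180 = 0.3256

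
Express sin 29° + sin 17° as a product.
sin 29° + sin 17° = 2 sin(23°) cos(6°)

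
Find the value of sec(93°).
sec(93°) = -19.11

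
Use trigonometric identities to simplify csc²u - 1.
csc²u - 1 = cot²u (using Pythagorean identity)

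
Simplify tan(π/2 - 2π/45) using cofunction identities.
tan(π/2 - 2π/45) = cot(2π/45)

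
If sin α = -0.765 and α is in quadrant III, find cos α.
cos α = -0.644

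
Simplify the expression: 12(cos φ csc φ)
12(cos φ csc φ) = 12(cot φ) (using Reciprocal + quotient)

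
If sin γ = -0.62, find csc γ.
csc γ = 1/sin γ = -1.613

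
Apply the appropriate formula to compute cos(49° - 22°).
cos(49° - 22°) = cos 49° cos 22° + sin 49° sin 22° = 0.891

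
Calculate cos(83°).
cos(83°) = 0.1219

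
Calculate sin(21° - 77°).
sin(21° - 77°) = sin 21° cos 77° - cos 21° sin 77° = -0.829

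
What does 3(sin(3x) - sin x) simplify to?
3(sin(3x) - sin x) = 3(2 cos(2x) sin x) (using Sum-to-product)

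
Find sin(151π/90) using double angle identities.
sin(151π/90) = 2 sin 151π/180 cos 151π/180 = -0.848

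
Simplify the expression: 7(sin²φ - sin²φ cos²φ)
7(sin²φ - sin²φ cos²φ) = 7(sin⁴φ) (using Factoring)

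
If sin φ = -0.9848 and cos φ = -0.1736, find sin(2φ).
sin(2φ) = 2 sin φ cos φ = 0.3419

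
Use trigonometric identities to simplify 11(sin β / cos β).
11(sin β / cos β) = 11(tan β) (using Quotient identity)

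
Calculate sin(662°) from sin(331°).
sin(662°) = 2 sin 331° cos 331° = -0.848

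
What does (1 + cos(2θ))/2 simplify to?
(1 + cos(2θ))/2 = cos²θ (using Power reduction)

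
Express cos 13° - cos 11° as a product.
cos 13° - cos 11° = -2 sin(12°) sin(1°)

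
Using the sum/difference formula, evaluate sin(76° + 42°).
sin(76° + 42°) = sin 76° cos 42° + cos 76° sin 42° = 0.8829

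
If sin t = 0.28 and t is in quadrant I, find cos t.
cos t = 0.96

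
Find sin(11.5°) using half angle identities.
sin(11.5°) = √((1 - cos 23°)/2) = 0.1994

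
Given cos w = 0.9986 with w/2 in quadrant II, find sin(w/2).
sin(w/2) = ±√((1 - cos w)/2); positive since w/2 ∈ QII, so sin(w/2) = 0.02646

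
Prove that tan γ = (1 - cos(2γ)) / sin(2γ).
RHS = 2sin²γ / (2 sin γ cos γ) = sin γ/cos γ = tan γ = LHS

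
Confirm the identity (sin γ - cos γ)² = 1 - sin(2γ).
LHS = sin²γ - 2 sin γ cos γ + cos²γ = (sin²γ + cos²γ) - 2 sin γ cos γ = 1 - sin(2γ) = RHS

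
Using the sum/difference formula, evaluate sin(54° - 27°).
sin(54° - 27°) = sin 54° cos 27° - cos 54° sin 27° = 0.454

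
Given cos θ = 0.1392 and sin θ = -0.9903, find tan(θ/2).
tan(θ/2) = sin θ / (1 + cos θ) = -0.8693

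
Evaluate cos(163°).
cos(163°) = -0.9563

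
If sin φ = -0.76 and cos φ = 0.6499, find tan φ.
tan φ = sin φ / cos φ = -1.169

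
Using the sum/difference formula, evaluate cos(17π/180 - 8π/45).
cos(17π/180 - 8π/45) = cos 17π/180 cos 8π/45 + sin 17π/180 sin 8π/45 = (√6+√2)/4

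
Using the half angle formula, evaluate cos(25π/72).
cos(25π/72) = √((1 + cos 25π/36)/2) = 0.4617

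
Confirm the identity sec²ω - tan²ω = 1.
LHS = 1/cos²ω - sin²ω/cos²ω = (1 - sin²ω)/cos²ω = cos²ω/cos²ω = 1 = RHS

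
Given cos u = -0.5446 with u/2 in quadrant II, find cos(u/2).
cos(u/2) = ±√((1 + cos u)/2); negative since u/2 ∈ QII, so cos(u/2) = -0.4772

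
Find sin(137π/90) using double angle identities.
sin(137π/90) = 2 sin 137π/180 cos 137π/180 = -0.9976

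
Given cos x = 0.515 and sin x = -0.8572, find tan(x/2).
tan(x/2) = sin x / (1 + cos x) = -0.5658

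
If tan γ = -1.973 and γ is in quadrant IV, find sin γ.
sin γ = -0.892 (using tan²γ + 1 = sec²γ)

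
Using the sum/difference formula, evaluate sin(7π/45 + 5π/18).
sin(7π/45 + 5π/18) = sin 7π/45 cos 5π/18 + cos 7π/45 sin 5π/18 = 0.9781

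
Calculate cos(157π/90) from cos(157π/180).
cos(157π/90) = cos²157π/180 - sin²157π/180 = 0.6947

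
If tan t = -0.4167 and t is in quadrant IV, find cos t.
cos t = 0.9231 (using tan²t + 1 = sec²t)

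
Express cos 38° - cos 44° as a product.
cos 38° - cos 44° = -2 sin(41°) sin(-3°)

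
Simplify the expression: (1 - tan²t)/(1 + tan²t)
(1 - tan²t)/(1 + tan²t) = cos(2t) (using Double angle)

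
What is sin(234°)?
sin(234°) = -0.809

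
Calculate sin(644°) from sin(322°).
sin(644°) = 2 sin 322° cos 322° = -0.9703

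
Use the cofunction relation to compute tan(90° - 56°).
tan(90° - 56°) = cot(56°) = 0.6745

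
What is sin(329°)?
sin(329°) = -0.515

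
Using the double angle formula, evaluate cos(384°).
cos(384°) = cos²192° - sin²192° = 0.9135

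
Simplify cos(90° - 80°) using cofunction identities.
cos(90° - 80°) = sin(80°)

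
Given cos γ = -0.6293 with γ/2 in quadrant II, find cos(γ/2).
cos(γ/2) = ±√((1 + cos γ)/2); negative since γ/2 ∈ QII, so cos(γ/2) = -0.4305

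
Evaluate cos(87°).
cos(87°) = 0.05234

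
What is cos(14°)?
cos(14°) = 0.9703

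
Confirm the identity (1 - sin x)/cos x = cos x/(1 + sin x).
LHS = (1 - sin x)(1 + sin x) / (cos x(1 + sin x)) = (1 - sin²x) / (cos x(1 + sin x)) = cos²x / (cos x(1 + sin x)) = cos x/(1 + sin x) = RHS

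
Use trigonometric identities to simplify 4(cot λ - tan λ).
4(cot λ - tan λ) = 4(2 cot(2λ)) (using Double angle)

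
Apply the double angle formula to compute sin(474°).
sin(474°) = 2 sin 237° cos 237° = 0.9135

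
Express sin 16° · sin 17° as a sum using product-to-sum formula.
sin 16° sin 17° = (1/2)[cos(16°-17°) - cos(16°+17°)]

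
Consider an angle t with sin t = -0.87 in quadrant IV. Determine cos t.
cos t = √(1 - sin²t) = 0.4931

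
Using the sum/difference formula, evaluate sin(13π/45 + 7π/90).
sin(13π/45 + 7π/90) = sin 13π/45 cos 7π/90 + cos 13π/45 sin 7π/90 = 0.9135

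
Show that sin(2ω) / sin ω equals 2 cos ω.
LHS = 2 sin ω cos ω / sin ω = 2 cos ω = RHS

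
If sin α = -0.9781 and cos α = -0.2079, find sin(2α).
sin(2α) = 2 sin α cos α = 0.4067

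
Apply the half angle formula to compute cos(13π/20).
cos(13π/20) = -√((1 + cos 13π/10)/2) = -0.454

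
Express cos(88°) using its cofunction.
cos(88°) = sin(90° - 88°) = sin(2°)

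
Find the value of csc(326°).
csc(326°) = -1.788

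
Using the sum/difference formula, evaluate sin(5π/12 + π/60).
sin(5π/12 + π/60) = sin 5π/12 cos π/60 + cos 5π/12 sin π/60 = 0.9781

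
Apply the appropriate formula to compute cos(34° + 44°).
cos(34° + 44°) = cos 34° cos 44° - sin 34° sin 44° = 0.2079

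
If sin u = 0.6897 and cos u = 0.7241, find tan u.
tan u = sin u / cos u = 0.9525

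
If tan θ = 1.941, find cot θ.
cot θ = 1/tan θ = 0.5152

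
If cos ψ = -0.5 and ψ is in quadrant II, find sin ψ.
sin ψ = 0.866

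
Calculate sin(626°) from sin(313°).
sin(626°) = 2 sin 313° cos 313° = -0.9976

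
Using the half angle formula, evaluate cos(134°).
cos(134°) = -√((1 + cos 268°)/2) = -0.6947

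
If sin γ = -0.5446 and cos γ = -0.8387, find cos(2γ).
cos(2γ) = cos²γ - sin²γ = 0.4068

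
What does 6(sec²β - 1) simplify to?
6(sec²β - 1) = 6(tan²β) (using Pythagorean identity)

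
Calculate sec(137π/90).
sec(137π/90) = 14.34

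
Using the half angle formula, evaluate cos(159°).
cos(159°) = -√((1 + cos 318°)/2) = -0.9336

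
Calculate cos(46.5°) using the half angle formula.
cos(46.5°) = √((1 + cos 93°)/2) = 0.6884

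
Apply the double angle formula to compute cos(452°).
cos(452°) = cos²226° - sin²226° = -0.0349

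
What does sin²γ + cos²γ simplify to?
sin²γ + cos²γ = 1 (using Pythagorean identity)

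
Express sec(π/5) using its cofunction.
sec(π/5) = csc(π/2 - π/5) = csc(3π/10)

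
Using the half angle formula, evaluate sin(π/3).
sin(π/3) = √((1 - cos 2π/3)/2) = √3/2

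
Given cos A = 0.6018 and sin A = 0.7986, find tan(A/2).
tan(A/2) = sin A / (1 + cos A) = 0.4986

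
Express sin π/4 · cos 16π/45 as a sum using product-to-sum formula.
sin π/4 cos 16π/45 = (1/2)[sin(π/4+16π/45) + sin(π/4-16π/45)]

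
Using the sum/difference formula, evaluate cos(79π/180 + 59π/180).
cos(79π/180 + 59π/180) = cos 79π/180 cos 59π/180 - sin 79π/180 sin 59π/180 = -0.7431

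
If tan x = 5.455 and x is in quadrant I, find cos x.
cos x = 0.1803 (using tan²x + 1 = sec²x)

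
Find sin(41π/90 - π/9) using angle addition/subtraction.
sin(41π/90 - π/9) = sin 41π/90 cos π/9 - cos 41π/90 sin π/9 = 0.8829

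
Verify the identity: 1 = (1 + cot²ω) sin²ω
RHS = csc²ω · sin²ω = (1/sin²ω) · sin²ω = 1 = LHS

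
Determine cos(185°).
cos(185°) = -0.9962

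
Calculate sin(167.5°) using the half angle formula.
sin(167.5°) = √((1 - cos 335°)/2) = 0.2164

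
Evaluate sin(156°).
sin(156°) = 0.4067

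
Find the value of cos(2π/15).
cos(2π/15) = 0.9135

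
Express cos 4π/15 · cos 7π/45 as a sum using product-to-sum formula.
cos 4π/15 cos 7π/45 = (1/2)[cos(4π/15-7π/45) + cos(4π/15+7π/45)]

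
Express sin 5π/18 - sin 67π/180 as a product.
sin 5π/18 - sin 67π/180 = 2 cos(13π/40) sin(-17π/360)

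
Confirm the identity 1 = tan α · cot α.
RHS = (sin α/cos α) · (cos α/sin α) = 1 = LHS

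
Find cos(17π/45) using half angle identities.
cos(17π/45) = √((1 + cos 34π/45)/2) = 0.3746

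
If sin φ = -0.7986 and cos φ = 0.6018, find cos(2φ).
cos(2φ) = cos²φ - sin²φ = -0.2756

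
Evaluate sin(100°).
sin(100°) = 0.9848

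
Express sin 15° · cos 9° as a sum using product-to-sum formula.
sin 15° cos 9° = (1/2)[sin(15°+9°) + sin(15°-9°)]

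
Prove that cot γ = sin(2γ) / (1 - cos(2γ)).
RHS = 2 sin γ cos γ / (2sin²γ) = cos γ/sin γ = cot γ = LHS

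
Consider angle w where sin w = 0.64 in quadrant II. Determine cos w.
cos w = ±√(1 - sin²w) = -0.7684 (negative in QII)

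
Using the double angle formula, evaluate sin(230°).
sin(230°) = 2 sin 115° cos 115° = -0.766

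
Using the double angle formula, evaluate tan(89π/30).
tan(89π/30) = 2 tan 89π/60 / (1 - tan²89π/60) = -0.1051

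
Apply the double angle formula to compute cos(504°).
cos(504°) = 1 - 2sin²252° = -0.809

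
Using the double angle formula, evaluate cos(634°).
cos(634°) = cos²317° - sin²317° = 0.06976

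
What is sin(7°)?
sin(7°) = 0.1219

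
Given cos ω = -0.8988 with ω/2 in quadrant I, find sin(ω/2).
sin(ω/2) = ±√((1 - cos ω)/2); positive since ω/2 ∈ QI, so sin(ω/2) = 0.9744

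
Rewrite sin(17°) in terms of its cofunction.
sin(17°) = cos(90° - 17°) = cos(73°)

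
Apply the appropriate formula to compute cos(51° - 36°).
cos(51° - 36°) = cos 51° cos 36° + sin 51° sin 36° = (√6+√2)/4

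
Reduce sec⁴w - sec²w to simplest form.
sec⁴w - sec²w = tan⁴w + tan²w (using Pythagorean)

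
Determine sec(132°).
sec(132°) = -1.494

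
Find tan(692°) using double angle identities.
tan(692°) = 2 tan 346° / (1 - tan²346°) = -0.5317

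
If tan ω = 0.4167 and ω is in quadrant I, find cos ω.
cos ω = 0.9231 (using tan²ω + 1 = sec²ω)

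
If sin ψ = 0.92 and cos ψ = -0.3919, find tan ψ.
tan ψ = sin ψ / cos ψ = -2.348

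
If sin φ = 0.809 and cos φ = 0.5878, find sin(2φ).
sin(2φ) = 2 sin φ cos φ = 0.9511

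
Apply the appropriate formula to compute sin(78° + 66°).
sin(78° + 66°) = sin 78° cos 66° + cos 78° sin 66° = 0.5878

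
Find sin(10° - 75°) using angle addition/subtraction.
sin(10° - 75°) = sin 10° cos 75° - cos 10° sin 75° = -0.9063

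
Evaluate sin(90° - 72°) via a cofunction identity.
sin(90° - 72°) = cos(72°) = 0.309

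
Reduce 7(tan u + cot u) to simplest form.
7(tan u + cot u) = 7(sec u csc u) (using Quotient identities)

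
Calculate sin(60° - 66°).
sin(60° - 66°) = sin 60° cos 66° - cos 60° sin 66° = -0.1045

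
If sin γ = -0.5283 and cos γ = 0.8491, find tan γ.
tan γ = sin γ / cos γ = -0.6222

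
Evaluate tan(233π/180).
tan(233π/180) = 1.327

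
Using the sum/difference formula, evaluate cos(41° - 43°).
cos(41° - 43°) = cos 41° cos 43° + sin 41° sin 43° = 0.9994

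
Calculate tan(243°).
tan(243°) = 1.963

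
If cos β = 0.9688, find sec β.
sec β = 1/cos β = 1.032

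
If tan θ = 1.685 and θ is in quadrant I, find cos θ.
cos θ = 0.5104 (using tan²θ + 1 = sec²θ)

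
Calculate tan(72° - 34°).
tan(72° - 34°) = (tan 72° - tan 34°)/(1 + tan 72° tan 34°) = 0.7813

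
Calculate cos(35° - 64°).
cos(35° - 64°) = cos 35° cos 64° + sin 35° sin 64° = 0.8746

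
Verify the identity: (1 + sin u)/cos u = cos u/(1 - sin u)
LHS = (1 + sin u)(1 - sin u) / (cos u(1 - sin u)) = (1 - sin²u) / (cos u(1 - sin u)) = cos²u / (cos u(1 - sin u)) = cos u/(1 - sin u) = RHS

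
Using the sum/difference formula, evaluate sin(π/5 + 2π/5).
sin(π/5 + 2π/5) = sin π/5 cos 2π/5 + cos π/5 sin 2π/5 = 0.9511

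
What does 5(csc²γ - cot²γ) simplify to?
5(csc²γ - cot²γ) = 5 (using Pythagorean identity)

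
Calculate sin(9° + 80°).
sin(9° + 80°) = sin 9° cos 80° + cos 9° sin 80° = 0.9998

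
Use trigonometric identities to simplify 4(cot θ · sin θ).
4(cot θ · sin θ) = 4(cos θ) (using Quotient identity)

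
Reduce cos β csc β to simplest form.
cos β csc β = cot β (using Reciprocal + quotient)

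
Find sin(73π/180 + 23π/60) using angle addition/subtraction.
sin(73π/180 + 23π/60) = sin 73π/180 cos 23π/60 + cos 73π/180 sin 23π/60 = 0.6157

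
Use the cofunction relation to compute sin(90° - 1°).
sin(90° - 1°) = cos(1°) = 0.9998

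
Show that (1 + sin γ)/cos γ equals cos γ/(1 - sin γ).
LHS = (1 + sin γ)(1 - sin γ) / (cos γ(1 - sin γ)) = (1 - sin²γ) / (cos γ(1 - sin γ)) = cos²γ / (cos γ(1 - sin γ)) = cos γ/(1 - sin γ) = RHS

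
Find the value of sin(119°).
sin(119°) = 0.8746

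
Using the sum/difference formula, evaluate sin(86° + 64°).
sin(86° + 64°) = sin 86° cos 64° + cos 86° sin 64° = 1/2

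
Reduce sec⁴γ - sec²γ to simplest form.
sec⁴γ - sec²γ = tan⁴γ + tan²γ (using Pythagorean)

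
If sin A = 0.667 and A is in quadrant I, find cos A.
cos A = 0.7451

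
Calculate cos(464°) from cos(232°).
cos(464°) = cos²232° - sin²232° = -0.2419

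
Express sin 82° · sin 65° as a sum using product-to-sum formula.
sin 82° sin 65° = (1/2)[cos(82°-65°) - cos(82°+65°)]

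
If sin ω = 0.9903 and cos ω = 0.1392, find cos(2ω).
cos(2ω) = cos²ω - sin²ω = -0.9613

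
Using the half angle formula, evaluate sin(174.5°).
sin(174.5°) = √((1 - cos 349°)/2) = 0.09585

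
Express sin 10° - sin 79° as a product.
sin 10° - sin 79° = 2 cos(44.5°) sin(-34.5°)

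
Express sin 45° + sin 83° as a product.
sin 45° + sin 83° = 2 sin(64°) cos(-19°)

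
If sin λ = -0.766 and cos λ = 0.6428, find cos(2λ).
cos(2λ) = cos²λ - sin²λ = -0.1736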